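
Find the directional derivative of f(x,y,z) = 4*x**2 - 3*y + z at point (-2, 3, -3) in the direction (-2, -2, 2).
20*sqrt(3)/3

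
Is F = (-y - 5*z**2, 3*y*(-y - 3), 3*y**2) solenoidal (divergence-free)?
No, ∇·F = -6*y - 9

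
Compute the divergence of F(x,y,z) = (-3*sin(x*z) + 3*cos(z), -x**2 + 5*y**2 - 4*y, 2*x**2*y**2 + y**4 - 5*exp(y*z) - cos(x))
-5*y*exp(y*z) + 10*y - 3*z*cos(x*z) - 4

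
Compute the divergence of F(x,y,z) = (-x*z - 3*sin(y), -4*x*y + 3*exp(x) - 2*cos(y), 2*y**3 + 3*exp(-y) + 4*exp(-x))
-4*x - z + 2*sin(y)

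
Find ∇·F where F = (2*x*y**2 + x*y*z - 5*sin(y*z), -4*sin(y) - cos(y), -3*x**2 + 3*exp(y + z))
2*y**2 + y*z + 3*exp(y + z) + sin(y) - 4*cos(y)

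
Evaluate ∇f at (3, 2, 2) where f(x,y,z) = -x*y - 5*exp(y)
(-2, -5*exp(2) - 3, 0)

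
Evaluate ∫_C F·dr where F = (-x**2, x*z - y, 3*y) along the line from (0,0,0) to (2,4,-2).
-28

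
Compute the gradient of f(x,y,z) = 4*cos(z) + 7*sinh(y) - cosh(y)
(0, -sinh(y) + 7*cosh(y), -4*sin(z))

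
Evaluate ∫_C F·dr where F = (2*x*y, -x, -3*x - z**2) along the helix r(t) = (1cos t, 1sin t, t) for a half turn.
-pi**3/3 - pi/2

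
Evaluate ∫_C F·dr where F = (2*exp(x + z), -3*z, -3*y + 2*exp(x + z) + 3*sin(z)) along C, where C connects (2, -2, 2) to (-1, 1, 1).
-2*exp(4) - 13 - 3*cos(1) + 3*cos(2)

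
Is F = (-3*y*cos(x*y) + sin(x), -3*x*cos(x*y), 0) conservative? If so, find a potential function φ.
Yes, F is conservative. φ = -3*sin(x*y) - cos(x)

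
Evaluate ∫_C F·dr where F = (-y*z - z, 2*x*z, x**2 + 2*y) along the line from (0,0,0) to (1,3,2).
23/3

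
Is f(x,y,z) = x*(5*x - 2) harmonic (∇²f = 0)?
No, ∇²f = 10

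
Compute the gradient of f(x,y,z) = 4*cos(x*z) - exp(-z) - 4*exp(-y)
(-4*z*sin(x*z), 4*exp(-y), -4*x*sin(x*z) + exp(-z))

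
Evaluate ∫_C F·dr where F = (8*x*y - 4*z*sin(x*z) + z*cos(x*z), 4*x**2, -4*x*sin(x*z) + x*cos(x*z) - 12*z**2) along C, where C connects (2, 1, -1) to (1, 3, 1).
-12 + sin(1) + sin(2) - 4*cos(2) + 4*cos(1)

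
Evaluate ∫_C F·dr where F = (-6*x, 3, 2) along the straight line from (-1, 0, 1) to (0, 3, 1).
12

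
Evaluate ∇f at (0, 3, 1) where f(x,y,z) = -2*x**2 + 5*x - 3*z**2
(5, 0, -6)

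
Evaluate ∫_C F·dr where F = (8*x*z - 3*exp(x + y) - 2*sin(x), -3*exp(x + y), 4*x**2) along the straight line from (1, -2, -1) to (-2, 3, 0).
-6*sinh(1) - 2*cos(1) + 2*cos(2) + 4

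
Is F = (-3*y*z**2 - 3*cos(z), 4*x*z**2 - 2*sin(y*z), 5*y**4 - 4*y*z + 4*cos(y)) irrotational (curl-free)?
No, ∇×F = (-8*x*z + 20*y**3 + 2*y*cos(y*z) - 4*z - 4*sin(y), -6*y*z + 3*sin(z), 7*z**2)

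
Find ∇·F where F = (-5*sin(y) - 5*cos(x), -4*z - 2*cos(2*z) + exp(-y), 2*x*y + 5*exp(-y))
5*sin(x) - exp(-y)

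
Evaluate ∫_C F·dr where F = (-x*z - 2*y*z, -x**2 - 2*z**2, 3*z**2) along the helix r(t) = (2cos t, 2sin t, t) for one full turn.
2*pi*(-9 + 4*pi + 4*pi**2)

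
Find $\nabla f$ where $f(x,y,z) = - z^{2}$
(0, 0, -2*z)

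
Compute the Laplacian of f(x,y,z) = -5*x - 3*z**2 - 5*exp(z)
-5*exp(z) - 6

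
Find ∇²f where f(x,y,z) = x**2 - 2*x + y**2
4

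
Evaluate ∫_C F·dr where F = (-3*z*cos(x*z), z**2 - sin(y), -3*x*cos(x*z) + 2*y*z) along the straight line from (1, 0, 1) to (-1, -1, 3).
-10 + 3*sin(3) + cos(1) + 3*sin(1)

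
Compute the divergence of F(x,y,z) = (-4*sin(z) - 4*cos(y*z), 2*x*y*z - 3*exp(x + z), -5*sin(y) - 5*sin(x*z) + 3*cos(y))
x*(2*z - 5*cos(x*z))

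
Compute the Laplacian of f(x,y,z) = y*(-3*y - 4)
-6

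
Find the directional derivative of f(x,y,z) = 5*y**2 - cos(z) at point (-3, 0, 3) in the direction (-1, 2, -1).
-sqrt(6)*sin(3)/6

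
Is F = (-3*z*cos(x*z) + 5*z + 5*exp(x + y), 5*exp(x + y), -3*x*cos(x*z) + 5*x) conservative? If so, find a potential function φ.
Yes, F is conservative. φ = 5*x*z + 5*exp(x + y) - 3*sin(x*z)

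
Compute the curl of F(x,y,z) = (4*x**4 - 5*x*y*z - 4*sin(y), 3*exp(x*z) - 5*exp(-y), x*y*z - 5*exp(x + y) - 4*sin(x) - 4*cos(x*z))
(x*z - 3*x*exp(x*z) - 5*exp(x + y), -5*x*y - y*z - 4*z*sin(x*z) + 5*exp(x + y) + 4*cos(x), 5*x*z + 3*z*exp(x*z) + 4*cos(y))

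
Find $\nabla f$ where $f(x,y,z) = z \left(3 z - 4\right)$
(0, 0, 6*z - 4)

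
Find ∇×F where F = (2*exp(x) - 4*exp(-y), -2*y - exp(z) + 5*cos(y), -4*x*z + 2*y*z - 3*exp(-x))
(2*z + exp(z), 4*z - 3*exp(-x), -4*exp(-y))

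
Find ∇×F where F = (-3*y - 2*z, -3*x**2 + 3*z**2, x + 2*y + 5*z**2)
(2 - 6*z, -3, 3 - 6*x)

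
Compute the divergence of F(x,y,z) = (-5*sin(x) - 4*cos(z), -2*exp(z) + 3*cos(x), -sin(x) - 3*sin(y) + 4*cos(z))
-4*sin(z) - 5*cos(x)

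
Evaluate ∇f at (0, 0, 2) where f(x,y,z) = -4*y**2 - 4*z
(0, 0, -4)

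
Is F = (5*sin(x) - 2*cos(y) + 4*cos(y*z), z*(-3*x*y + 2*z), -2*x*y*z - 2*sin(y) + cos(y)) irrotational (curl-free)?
No, ∇×F = (3*x*y - 2*x*z - 4*z - sin(y) - 2*cos(y), 2*y*(z - 2*sin(y*z)), -3*y*z + 4*z*sin(y*z) - 2*sin(y))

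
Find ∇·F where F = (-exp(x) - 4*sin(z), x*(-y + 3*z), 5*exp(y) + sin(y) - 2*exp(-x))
-x - exp(x)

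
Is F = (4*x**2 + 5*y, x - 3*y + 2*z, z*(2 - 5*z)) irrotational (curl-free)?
No, ∇×F = (-2, 0, -4)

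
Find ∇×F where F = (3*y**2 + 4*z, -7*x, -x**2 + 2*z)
(0, 2*x + 4, -6*y - 7)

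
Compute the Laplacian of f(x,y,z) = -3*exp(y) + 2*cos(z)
-3*exp(y) - 2*cos(z)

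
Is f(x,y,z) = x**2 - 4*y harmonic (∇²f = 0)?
No, ∇²f = 2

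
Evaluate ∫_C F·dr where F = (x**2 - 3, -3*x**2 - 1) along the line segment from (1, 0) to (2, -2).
46/3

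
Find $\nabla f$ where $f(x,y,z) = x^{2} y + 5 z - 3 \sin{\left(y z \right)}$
(2*x*y, x**2 - 3*z*cos(y*z), -3*y*cos(y*z) + 5)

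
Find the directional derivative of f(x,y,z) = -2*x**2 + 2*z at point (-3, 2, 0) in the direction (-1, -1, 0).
-6*sqrt(2)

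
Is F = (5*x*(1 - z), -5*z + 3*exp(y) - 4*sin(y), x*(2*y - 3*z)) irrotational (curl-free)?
No, ∇×F = (2*x + 5, -5*x - 2*y + 3*z, 0)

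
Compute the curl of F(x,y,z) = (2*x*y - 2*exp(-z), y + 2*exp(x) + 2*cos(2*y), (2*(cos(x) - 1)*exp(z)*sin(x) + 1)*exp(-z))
(0, -4*cos(x)**2 + 2*cos(x) + 2 + 2*exp(-z), -2*x + 2*exp(x))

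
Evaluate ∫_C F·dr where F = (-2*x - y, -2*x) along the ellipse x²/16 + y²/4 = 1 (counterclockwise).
-8*pi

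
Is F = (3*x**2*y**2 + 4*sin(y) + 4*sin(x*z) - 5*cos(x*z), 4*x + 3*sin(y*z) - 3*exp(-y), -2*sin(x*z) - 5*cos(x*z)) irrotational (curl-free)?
No, ∇×F = (-3*y*cos(y*z), 5*x*sin(x*z) + 4*x*cos(x*z) - 5*z*sin(x*z) + 2*z*cos(x*z), -6*x**2*y - 4*cos(y) + 4)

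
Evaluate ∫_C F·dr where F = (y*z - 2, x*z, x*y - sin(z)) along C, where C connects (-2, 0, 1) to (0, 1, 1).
-4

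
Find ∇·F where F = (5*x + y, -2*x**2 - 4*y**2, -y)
5 - 8*y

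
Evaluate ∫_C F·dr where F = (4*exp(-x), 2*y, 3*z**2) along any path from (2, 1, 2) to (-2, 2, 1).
-8*sinh(2) - 4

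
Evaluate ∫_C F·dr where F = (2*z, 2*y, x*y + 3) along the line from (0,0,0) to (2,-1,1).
16/3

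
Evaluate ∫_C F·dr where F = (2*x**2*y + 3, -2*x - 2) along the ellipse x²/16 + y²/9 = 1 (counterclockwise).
-120*pi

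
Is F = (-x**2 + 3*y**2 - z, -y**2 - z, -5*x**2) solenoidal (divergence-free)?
No, ∇·F = -2*x - 2*y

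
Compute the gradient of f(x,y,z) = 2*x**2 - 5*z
(4*x, 0, -5)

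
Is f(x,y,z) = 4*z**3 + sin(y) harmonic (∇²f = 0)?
No, ∇²f = 24*z - sin(y)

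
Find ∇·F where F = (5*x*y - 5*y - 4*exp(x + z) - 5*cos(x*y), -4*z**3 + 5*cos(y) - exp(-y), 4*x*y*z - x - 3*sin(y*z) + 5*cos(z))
4*x*y + 5*y*sin(x*y) - 3*y*cos(y*z) + 5*y - 4*exp(x + z) - 5*sin(y) - 5*sin(z) + exp(-y)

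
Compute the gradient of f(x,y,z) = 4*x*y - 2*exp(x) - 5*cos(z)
(4*y - 2*exp(x), 4*x, 5*sin(z))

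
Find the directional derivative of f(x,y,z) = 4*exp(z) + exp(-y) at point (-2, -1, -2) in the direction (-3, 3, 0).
-sqrt(2)*E/2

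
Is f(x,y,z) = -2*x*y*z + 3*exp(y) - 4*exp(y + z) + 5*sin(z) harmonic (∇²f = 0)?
No, ∇²f = 3*exp(y) - 8*exp(y + z) - 5*sin(z)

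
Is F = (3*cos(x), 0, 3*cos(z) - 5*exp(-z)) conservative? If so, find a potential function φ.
Yes, F is conservative. φ = 3*sin(x) + 3*sin(z) + 5*exp(-z)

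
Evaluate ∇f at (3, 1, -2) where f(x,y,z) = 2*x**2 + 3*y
(12, 3, 0)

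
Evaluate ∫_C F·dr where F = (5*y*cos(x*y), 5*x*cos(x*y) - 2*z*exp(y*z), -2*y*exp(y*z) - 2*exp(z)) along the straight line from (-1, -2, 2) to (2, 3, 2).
-2*exp(6) - 5*sin(2) + 5*sin(6) + 2*exp(-4)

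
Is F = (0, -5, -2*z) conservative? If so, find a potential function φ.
Yes, F is conservative. φ = -5*y - z**2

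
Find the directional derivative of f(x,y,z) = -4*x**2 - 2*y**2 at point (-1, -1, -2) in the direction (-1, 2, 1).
0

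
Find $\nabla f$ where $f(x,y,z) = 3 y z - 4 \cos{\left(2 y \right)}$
(0, 3*z + 8*sin(2*y), 3*y)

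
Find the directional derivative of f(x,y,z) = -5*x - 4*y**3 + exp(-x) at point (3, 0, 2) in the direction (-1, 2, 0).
sqrt(5)*(1/5 + exp(3))*exp(-3)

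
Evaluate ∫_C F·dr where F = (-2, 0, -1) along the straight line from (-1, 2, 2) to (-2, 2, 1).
3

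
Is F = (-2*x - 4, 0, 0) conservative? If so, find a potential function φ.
Yes, F is conservative. φ = x*(-x - 4)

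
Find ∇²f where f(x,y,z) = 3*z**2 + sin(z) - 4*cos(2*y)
-sin(z) + 16*cos(2*y) + 6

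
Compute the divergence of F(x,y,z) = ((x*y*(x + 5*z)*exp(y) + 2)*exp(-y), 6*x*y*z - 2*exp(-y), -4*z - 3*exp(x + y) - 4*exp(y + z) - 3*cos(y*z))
2*x*y + 6*x*z + 5*y*z + 3*y*sin(y*z) - 4*exp(y + z) - 4 + 2*exp(-y)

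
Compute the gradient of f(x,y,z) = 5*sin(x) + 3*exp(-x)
(5*cos(x) - 3*exp(-x), 0, 0)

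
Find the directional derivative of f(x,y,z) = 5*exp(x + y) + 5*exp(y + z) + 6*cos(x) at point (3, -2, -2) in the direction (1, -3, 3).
-2*sqrt(19)*(3*sin(3) + 5*E)/19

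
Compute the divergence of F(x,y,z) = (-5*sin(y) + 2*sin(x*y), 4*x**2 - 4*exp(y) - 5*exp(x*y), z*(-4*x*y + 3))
-4*x*y - 5*x*exp(x*y) + 2*y*cos(x*y) - 4*exp(y) + 3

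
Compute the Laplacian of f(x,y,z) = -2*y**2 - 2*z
-4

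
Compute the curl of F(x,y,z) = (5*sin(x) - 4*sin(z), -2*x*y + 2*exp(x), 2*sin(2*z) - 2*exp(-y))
(2*exp(-y), -4*cos(z), -2*y + 2*exp(x))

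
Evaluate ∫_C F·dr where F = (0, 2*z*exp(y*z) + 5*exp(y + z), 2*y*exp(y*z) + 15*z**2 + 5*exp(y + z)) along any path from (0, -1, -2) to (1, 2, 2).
-2*exp(2) - 5*exp(-3) + 80 + 7*exp(4)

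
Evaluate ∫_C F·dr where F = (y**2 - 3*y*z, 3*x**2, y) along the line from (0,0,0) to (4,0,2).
0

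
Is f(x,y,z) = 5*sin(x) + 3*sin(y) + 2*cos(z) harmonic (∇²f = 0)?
No, ∇²f = -5*sin(x) - 3*sin(y) - 2*cos(z)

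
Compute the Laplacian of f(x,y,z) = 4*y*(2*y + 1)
16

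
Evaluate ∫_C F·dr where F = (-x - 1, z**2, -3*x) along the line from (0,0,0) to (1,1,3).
-3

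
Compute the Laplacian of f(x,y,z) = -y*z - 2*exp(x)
-2*exp(x)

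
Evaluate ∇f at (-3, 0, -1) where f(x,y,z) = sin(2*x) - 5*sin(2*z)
(2*cos(6), 0, -10*cos(2))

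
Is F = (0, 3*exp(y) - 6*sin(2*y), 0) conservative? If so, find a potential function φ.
Yes, F is conservative. φ = 3*exp(y) + 3*cos(2*y)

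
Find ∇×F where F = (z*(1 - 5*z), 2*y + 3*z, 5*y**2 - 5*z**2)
(10*y - 3, 1 - 10*z, 0)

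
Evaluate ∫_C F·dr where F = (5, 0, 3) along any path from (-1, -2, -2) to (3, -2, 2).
32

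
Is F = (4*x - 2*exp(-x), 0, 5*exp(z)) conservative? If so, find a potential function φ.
Yes, F is conservative. φ = 2*x**2 + 5*exp(z) + 2*exp(-x)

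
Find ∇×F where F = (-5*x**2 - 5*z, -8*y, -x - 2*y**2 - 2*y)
(-4*y - 2, -4, 0)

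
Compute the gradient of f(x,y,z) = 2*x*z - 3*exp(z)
(2*z, 0, 2*x - 3*exp(z))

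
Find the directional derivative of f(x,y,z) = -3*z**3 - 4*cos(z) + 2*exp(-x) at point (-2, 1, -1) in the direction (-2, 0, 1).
sqrt(5)*(-9 - 4*sin(1) + 4*exp(2))/5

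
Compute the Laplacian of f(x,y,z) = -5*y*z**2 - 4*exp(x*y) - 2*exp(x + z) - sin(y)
-4*x**2*exp(x*y) - 4*y**2*exp(x*y) - 10*y - 4*exp(x + z) + sin(y)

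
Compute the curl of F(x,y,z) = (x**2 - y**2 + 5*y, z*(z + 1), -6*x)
(-2*z - 1, 6, 2*y - 5)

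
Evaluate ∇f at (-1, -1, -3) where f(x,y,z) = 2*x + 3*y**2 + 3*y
(2, -3, 0)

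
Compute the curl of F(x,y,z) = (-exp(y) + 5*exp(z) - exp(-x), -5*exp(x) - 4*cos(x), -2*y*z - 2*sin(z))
(-2*z, 5*exp(z), -5*exp(x) + exp(y) + 4*sin(x))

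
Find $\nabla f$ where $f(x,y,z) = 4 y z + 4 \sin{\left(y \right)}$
(0, 4*z + 4*cos(y), 4*y)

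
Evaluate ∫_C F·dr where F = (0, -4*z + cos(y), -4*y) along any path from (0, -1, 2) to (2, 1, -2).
2*sin(1)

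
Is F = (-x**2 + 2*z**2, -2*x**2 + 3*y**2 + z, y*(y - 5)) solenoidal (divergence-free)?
No, ∇·F = -2*x + 6*y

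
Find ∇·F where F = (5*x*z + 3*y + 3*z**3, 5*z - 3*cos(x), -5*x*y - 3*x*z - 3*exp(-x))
-3*x + 5*z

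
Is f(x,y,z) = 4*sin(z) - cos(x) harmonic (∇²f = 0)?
No, ∇²f = -4*sin(z) + cos(x)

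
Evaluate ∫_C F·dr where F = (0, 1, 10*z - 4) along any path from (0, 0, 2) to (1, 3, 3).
24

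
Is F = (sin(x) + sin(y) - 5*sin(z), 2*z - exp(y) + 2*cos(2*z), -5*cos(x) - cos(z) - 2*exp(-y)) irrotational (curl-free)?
No, ∇×F = (4*sin(2*z) - 2 + 2*exp(-y), -5*sin(x) - 5*cos(z), -cos(y))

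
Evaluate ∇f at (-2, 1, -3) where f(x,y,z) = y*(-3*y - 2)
(0, -8, 0)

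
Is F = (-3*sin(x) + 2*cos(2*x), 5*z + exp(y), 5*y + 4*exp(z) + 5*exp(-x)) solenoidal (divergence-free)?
No, ∇·F = exp(y) + 4*exp(z) - 4*sin(2*x) - 3*cos(x)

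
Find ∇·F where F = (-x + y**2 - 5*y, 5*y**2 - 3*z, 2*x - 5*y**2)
10*y - 1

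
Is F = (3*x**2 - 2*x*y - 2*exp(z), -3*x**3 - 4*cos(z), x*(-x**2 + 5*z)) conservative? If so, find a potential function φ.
No, ∇×F = (-4*sin(z), 3*x**2 - 5*z - 2*exp(z), x*(2 - 9*x)) ≠ 0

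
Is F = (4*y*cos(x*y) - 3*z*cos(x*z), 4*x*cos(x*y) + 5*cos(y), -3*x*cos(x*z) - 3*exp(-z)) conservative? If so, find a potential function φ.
Yes, F is conservative. φ = 5*sin(y) + 4*sin(x*y) - 3*sin(x*z) + 3*exp(-z)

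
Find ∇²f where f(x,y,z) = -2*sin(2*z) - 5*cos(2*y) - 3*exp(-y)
8*sin(2*z) + 20*cos(2*y) - 3*exp(-y)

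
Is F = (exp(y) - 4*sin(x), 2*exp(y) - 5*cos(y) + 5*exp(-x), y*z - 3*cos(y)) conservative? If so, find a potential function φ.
No, ∇×F = (z + 3*sin(y), 0, -exp(y) - 5*exp(-x)) ≠ 0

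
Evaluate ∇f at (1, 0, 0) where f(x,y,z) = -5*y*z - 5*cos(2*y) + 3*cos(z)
(0, 0, 0)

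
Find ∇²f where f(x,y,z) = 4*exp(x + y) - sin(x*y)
x**2*sin(x*y) + y**2*sin(x*y) + 8*exp(x + y)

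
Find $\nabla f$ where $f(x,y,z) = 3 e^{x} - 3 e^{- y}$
(3*exp(x), 3*exp(-y), 0)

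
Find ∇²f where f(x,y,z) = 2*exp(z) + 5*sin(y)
2*exp(z) - 5*sin(y)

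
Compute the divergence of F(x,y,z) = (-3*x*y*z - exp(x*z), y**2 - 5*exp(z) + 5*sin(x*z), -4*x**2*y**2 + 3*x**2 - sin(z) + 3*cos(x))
-3*y*z + 2*y - z*exp(x*z) - cos(z)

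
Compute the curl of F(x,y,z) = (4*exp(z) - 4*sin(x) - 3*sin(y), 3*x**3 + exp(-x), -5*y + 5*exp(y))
(5*exp(y) - 5, 4*exp(z), 9*x**2 + 3*cos(y) - exp(-x))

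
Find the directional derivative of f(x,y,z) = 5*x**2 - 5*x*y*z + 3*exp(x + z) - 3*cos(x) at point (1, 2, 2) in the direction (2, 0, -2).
3*sqrt(2)*sin(1)/2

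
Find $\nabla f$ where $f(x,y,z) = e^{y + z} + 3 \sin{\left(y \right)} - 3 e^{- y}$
(0, exp(y + z) + 3*cos(y) + 3*exp(-y), exp(y + z))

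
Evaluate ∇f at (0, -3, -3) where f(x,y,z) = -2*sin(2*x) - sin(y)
(-4, -cos(3), 0)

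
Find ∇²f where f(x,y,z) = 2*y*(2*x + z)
0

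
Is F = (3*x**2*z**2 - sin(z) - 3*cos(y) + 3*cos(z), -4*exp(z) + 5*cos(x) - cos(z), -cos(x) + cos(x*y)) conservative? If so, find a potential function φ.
No, ∇×F = (-x*sin(x*y) + 4*exp(z) - sin(z), 6*x**2*z + y*sin(x*y) - sin(x) - 3*sin(z) - cos(z), -5*sin(x) - 3*sin(y)) ≠ 0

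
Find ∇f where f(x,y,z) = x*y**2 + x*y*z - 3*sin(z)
(y*(y + z), x*(2*y + z), x*y - 3*cos(z))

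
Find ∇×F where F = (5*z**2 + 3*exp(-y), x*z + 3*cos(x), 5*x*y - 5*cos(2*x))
(4*x, -5*y + 10*z - 10*sin(2*x), z - 3*sin(x) + 3*exp(-y))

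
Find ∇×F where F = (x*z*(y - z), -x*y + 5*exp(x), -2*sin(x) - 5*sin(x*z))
(0, x*y - 2*x*z + 5*z*cos(x*z) + 2*cos(x), -x*z - y + 5*exp(x))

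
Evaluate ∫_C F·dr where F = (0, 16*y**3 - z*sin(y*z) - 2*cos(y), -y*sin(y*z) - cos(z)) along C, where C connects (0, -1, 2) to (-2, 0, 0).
-3 - 2*sin(1) - sqrt(2)*cos(pi/4 + 2)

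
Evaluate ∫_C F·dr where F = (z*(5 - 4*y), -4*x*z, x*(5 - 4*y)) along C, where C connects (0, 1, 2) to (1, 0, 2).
10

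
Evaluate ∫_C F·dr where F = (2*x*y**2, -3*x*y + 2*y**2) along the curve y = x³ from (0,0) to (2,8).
5056/21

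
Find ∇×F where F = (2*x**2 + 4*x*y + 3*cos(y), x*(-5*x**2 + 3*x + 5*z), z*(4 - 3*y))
(-5*x - 3*z, 0, -15*x**2 + 2*x + 5*z + 3*sin(y))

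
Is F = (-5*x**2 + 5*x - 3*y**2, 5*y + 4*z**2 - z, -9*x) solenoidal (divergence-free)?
No, ∇·F = 10 - 10*x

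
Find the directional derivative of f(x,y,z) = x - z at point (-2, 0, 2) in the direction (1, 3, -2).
3*sqrt(14)/14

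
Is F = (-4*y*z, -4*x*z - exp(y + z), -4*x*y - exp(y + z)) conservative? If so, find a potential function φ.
Yes, F is conservative. φ = -4*x*y*z - exp(y + z)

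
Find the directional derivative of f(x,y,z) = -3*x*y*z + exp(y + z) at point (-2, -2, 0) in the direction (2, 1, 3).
2*sqrt(14)*(1 - 9*exp(2))*exp(-2)/7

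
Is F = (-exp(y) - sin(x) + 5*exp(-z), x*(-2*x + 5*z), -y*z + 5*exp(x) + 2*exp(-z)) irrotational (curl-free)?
No, ∇×F = (-5*x - z, -5*exp(x) - 5*exp(-z), -4*x + 5*z + exp(y))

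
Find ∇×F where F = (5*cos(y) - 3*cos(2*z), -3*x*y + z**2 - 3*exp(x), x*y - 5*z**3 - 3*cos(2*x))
(x - 2*z, -y - 6*sin(2*x) + 6*sin(2*z), -3*y - 3*exp(x) + 5*sin(y))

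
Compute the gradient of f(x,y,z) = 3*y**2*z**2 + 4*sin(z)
(0, 6*y*z**2, 6*y**2*z + 4*cos(z))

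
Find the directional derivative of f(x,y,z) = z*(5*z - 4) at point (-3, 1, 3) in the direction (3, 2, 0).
0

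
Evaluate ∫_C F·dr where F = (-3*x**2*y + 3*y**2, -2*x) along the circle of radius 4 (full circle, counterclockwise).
160*pi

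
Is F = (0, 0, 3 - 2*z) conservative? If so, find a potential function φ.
Yes, F is conservative. φ = z*(3 - z)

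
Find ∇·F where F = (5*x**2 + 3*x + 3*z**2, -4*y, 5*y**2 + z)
10*x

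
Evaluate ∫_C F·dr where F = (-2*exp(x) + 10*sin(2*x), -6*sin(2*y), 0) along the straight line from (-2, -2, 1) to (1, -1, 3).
2*((-E + cos(4) - cos(2))*exp(2) + 1)*exp(-2)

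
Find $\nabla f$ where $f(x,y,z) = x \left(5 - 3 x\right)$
(5 - 6*x, 0, 0)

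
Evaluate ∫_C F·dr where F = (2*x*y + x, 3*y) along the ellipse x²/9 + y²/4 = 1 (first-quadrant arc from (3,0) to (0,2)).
-21/2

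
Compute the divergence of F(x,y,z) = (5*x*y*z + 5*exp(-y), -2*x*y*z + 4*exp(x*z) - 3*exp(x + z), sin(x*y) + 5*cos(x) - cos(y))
z*(-2*x + 5*y)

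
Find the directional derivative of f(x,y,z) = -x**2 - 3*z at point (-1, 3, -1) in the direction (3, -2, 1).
3*sqrt(14)/14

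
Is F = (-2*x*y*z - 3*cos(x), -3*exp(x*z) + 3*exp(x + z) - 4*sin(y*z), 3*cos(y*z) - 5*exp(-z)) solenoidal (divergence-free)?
No, ∇·F = -2*y*z - 3*y*sin(y*z) - 4*z*cos(y*z) + 3*sin(x) + 5*exp(-z)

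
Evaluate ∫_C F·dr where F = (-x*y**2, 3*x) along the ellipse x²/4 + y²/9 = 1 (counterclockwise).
18*pi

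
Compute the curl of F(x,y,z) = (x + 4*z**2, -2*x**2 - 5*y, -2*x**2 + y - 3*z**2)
(1, 4*x + 8*z, -4*x)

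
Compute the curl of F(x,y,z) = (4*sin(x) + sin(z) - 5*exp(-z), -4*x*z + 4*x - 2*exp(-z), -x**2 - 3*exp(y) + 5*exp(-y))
(4*x - 3*exp(y) - 2*exp(-z) - 5*exp(-y), 2*x + cos(z) + 5*exp(-z), 4 - 4*z)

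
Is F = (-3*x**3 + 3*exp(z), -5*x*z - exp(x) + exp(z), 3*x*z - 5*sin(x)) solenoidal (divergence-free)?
No, ∇·F = 3*x*(1 - 3*x)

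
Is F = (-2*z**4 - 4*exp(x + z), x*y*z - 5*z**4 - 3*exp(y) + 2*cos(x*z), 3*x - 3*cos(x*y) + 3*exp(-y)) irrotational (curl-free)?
No, ∇×F = (-x*y + 3*x*sin(x*y) + 2*x*sin(x*z) + 20*z**3 - 3*exp(-y), -3*y*sin(x*y) - 8*z**3 - 4*exp(x + z) - 3, z*(y - 2*sin(x*z)))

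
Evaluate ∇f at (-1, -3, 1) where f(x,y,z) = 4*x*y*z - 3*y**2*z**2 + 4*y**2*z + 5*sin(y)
(-12, -10 + 5*cos(3), -6)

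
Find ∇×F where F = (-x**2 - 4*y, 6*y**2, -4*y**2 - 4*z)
(-8*y, 0, 4)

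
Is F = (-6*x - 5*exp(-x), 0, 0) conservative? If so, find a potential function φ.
Yes, F is conservative. φ = -3*x**2 + 5*exp(-x)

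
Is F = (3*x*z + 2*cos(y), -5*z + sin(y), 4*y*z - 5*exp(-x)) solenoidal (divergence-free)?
No, ∇·F = 4*y + 3*z + cos(y)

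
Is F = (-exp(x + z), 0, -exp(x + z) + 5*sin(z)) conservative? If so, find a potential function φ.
Yes, F is conservative. φ = -exp(x + z) - 5*cos(z)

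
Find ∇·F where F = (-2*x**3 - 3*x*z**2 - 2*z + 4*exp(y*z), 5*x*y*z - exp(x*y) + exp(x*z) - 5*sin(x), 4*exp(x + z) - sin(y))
-6*x**2 + 5*x*z - x*exp(x*y) - 3*z**2 + 4*exp(x + z)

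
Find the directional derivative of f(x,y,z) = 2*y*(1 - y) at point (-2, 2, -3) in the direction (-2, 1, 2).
-2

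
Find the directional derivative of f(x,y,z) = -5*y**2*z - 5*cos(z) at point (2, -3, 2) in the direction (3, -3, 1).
5*sqrt(19)*(-45 + sin(2))/19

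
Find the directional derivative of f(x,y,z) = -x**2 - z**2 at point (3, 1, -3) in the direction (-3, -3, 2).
15*sqrt(22)/11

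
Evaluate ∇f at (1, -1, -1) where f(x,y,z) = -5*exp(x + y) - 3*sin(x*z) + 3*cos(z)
(-5 + 3*cos(1), -5, -3*sqrt(2)*cos(pi/4 + 1))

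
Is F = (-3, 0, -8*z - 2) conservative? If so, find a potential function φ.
Yes, F is conservative. φ = -3*x - 4*z**2 - 2*z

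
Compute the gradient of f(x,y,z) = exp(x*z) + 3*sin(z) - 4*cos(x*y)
(4*y*sin(x*y) + z*exp(x*z), 4*x*sin(x*y), x*exp(x*z) + 3*cos(z))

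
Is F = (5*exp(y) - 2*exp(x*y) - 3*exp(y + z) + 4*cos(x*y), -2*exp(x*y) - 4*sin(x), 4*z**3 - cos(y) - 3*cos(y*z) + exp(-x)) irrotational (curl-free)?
No, ∇×F = (3*z*sin(y*z) + sin(y), (1 - 3*exp(x + y + z))*exp(-x), 2*x*exp(x*y) + 4*x*sin(x*y) - 2*y*exp(x*y) - 5*exp(y) + 3*exp(y + z) - 4*cos(x))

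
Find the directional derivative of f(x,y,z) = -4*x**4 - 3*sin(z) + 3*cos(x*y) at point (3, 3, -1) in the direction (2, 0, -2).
3*sqrt(2)*(-144 - 3*sin(9) + cos(1))/2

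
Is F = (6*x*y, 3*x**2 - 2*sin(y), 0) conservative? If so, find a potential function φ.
Yes, F is conservative. φ = 3*x**2*y + 2*cos(y)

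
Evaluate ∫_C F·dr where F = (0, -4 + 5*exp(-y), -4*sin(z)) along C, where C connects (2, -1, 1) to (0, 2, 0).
-8 - 4*cos(1) - 5*exp(-2) + 5*E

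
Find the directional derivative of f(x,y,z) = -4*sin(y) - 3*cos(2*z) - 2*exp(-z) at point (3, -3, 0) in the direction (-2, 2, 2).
2*sqrt(3)*(1 - 2*cos(3))/3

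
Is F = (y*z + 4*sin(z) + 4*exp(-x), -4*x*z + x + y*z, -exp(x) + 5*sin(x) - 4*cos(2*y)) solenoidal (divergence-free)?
No, ∇·F = z - 4*exp(-x)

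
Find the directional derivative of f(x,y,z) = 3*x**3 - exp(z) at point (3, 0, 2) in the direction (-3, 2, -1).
sqrt(14)*(-243 + exp(2))/14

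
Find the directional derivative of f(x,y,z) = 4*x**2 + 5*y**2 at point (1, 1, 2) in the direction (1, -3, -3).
-22*sqrt(19)/19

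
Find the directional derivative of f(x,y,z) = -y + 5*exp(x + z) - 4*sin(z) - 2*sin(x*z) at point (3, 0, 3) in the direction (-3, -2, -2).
sqrt(17)*(-25*exp(6) + 30*cos(9) + 8*cos(3) + 2)/17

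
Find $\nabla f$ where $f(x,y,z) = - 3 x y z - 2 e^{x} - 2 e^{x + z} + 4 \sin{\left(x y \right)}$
(-3*y*z + 4*y*cos(x*y) - 2*exp(x) - 2*exp(x + z), x*(-3*z + 4*cos(x*y)), -3*x*y - 2*exp(x + z))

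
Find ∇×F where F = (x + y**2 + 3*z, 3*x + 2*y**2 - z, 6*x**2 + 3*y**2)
(6*y + 1, 3 - 12*x, 3 - 2*y)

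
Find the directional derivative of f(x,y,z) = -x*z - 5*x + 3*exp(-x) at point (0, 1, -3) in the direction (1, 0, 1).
-5*sqrt(2)/2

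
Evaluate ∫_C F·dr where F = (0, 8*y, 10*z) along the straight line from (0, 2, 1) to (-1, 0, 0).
-21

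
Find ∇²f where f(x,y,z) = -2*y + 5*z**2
10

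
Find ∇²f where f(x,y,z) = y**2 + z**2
4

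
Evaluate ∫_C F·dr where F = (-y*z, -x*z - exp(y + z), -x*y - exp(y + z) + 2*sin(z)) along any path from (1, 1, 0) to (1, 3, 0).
E - exp(3)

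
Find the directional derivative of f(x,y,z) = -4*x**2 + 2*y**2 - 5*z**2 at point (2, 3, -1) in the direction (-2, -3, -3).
-17*sqrt(22)/11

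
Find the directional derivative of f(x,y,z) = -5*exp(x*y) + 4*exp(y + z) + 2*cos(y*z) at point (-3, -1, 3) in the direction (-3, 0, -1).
sqrt(10)*(-15*exp(3) - 4*exp(2) + 2*sin(3))/10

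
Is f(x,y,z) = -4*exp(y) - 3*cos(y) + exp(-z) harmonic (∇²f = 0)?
No, ∇²f = -4*exp(y) + 3*cos(y) + exp(-z)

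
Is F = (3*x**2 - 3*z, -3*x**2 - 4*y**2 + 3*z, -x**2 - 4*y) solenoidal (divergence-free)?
No, ∇·F = 6*x - 8*y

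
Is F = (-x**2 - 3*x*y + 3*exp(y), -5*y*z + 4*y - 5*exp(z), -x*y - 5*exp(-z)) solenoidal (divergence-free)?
No, ∇·F = -2*x - 3*y - 5*z + 4 + 5*exp(-z)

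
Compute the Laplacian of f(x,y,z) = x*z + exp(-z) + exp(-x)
exp(-z) + exp(-x)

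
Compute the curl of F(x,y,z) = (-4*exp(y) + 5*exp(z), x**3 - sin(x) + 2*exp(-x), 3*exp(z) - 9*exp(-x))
(0, 5*exp(z) - 9*exp(-x), 3*x**2 + 4*exp(y) - cos(x) - 2*exp(-x))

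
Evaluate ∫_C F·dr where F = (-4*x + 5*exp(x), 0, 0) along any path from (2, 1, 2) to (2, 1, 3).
0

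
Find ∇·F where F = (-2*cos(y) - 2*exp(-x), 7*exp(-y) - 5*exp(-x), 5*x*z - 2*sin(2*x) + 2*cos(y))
5*x - 7*exp(-y) + 2*exp(-x)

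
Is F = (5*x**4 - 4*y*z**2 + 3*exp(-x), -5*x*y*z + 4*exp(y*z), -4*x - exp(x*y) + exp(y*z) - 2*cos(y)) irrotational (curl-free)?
No, ∇×F = (5*x*y - x*exp(x*y) - 4*y*exp(y*z) + z*exp(y*z) + 2*sin(y), -8*y*z + y*exp(x*y) + 4, z*(-5*y + 4*z))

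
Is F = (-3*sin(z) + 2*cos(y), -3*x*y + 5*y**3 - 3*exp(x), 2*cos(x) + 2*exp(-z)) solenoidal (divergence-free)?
No, ∇·F = -3*x + 15*y**2 - 2*exp(-z)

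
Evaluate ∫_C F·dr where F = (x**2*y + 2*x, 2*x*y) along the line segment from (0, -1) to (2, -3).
20/3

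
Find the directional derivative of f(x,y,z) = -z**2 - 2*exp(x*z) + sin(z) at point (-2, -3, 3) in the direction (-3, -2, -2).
2*sqrt(17)*(5 + (6 - cos(3))*exp(6))*exp(-6)/17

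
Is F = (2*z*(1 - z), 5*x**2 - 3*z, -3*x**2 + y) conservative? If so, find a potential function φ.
No, ∇×F = (4, 6*x - 4*z + 2, 10*x) ≠ 0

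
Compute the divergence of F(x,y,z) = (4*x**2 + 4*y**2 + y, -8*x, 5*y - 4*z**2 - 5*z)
8*x - 8*z - 5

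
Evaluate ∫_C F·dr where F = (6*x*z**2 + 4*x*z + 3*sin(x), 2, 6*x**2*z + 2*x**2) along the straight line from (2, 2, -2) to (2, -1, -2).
-6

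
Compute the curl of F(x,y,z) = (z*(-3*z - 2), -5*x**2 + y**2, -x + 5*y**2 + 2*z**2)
(10*y, -6*z - 1, -10*x)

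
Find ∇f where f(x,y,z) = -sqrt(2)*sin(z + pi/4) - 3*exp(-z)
(0, 0, -sqrt(2)*cos(z + pi/4) + 3*exp(-z))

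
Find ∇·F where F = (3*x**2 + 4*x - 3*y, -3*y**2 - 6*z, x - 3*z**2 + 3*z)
6*x - 6*y - 6*z + 7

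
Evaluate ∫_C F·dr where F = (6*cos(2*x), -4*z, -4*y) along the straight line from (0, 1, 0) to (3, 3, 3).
-36 + 3*sin(6)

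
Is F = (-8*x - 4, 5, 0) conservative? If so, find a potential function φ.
Yes, F is conservative. φ = -4*x**2 - 4*x + 5*y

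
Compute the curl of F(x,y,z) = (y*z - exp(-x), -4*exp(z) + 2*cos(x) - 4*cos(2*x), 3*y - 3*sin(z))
(4*exp(z) + 3, y, -z - 2*sin(x) + 8*sin(2*x))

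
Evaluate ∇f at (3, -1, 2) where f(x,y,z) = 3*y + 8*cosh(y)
(0, 3 - 8*sinh(1), 0)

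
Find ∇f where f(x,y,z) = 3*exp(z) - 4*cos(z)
(0, 0, 3*exp(z) + 4*sin(z))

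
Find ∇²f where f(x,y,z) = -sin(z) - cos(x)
sin(z) + cos(x)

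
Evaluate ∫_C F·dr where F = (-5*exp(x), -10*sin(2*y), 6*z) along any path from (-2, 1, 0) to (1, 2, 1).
-5*E + 5*cos(4) + 5*exp(-2) - 5*cos(2) + 3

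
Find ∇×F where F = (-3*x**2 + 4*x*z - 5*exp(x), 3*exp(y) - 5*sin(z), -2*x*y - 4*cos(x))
(-2*x + 5*cos(z), 4*x + 2*y - 4*sin(x), 0)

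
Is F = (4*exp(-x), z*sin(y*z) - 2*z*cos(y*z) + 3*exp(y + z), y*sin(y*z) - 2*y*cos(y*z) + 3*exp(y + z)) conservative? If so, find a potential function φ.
Yes, F is conservative. φ = 3*exp(y + z) - 2*sin(y*z) - cos(y*z) - 4*exp(-x)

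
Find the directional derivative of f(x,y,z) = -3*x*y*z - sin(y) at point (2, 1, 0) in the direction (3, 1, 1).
-sqrt(11)*(cos(1) + 6)/11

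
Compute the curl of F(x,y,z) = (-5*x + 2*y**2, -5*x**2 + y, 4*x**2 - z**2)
(0, -8*x, -10*x - 4*y)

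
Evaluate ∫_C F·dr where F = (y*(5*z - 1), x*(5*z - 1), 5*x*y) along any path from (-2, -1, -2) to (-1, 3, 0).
25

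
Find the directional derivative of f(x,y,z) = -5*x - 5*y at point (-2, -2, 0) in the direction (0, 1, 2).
-sqrt(5)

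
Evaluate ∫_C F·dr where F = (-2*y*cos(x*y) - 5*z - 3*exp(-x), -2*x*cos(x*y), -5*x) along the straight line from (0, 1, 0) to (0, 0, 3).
0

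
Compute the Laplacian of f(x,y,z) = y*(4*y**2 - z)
24*y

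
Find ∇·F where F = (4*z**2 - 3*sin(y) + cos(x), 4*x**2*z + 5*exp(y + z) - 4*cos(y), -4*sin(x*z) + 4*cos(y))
-4*x*cos(x*z) + 5*exp(y + z) - sin(x) + 4*sin(y)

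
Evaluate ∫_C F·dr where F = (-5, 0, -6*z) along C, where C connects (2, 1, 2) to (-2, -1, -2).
20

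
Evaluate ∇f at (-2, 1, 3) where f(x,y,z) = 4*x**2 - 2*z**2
(-16, 0, -12)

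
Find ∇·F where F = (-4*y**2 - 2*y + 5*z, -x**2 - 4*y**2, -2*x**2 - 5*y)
-8*y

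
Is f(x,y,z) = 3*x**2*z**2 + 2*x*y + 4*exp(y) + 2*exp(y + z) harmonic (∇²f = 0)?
No, ∇²f = 6*x**2 + 6*z**2 + 4*exp(y) + 4*exp(y + z)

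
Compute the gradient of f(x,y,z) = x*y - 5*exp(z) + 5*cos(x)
(y - 5*sin(x), x, -5*exp(z))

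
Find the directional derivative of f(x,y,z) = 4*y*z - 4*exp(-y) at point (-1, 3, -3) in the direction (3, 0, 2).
24*sqrt(13)/13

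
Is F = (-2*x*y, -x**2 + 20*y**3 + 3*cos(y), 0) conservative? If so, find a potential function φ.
Yes, F is conservative. φ = -x**2*y + 5*y**4 + 3*sin(y)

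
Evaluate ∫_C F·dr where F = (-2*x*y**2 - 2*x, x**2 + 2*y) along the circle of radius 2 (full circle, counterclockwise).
0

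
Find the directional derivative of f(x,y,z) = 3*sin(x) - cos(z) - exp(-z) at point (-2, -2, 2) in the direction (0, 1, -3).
-3*sqrt(10)*(1 + exp(2)*sin(2))*exp(-2)/10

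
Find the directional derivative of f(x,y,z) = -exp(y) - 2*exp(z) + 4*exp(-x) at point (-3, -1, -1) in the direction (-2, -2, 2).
sqrt(3)*(-1 + 4*exp(4))*exp(-1)/3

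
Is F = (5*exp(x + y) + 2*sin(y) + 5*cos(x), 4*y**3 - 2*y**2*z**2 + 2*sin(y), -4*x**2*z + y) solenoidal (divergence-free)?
No, ∇·F = -4*x**2 + 12*y**2 - 4*y*z**2 + 5*exp(x + y) - 5*sin(x) + 2*cos(y)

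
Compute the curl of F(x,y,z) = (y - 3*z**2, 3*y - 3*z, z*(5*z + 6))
(3, -6*z, -1)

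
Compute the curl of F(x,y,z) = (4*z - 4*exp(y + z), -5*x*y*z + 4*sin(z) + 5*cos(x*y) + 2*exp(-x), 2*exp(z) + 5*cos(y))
(5*x*y - 5*sin(y) - 4*cos(z), 4 - 4*exp(y + z), -5*y*z - 5*y*sin(x*y) + 4*exp(y + z) - 2*exp(-x))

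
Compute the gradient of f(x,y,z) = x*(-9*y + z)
(-9*y + z, -9*x, x)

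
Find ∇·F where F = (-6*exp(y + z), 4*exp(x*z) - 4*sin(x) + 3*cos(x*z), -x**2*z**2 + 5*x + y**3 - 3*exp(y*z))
-2*x**2*z - 3*y*exp(y*z)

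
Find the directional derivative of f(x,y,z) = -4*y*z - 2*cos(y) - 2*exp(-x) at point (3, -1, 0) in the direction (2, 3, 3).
sqrt(22)*(2 + 3*(2 - sin(1))*exp(3))*exp(-3)/11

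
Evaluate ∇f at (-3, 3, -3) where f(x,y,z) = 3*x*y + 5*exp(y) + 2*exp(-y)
(9, -9 - 2*exp(-3) + 5*exp(3), 0)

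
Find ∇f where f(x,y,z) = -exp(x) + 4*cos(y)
(-exp(x), -4*sin(y), 0)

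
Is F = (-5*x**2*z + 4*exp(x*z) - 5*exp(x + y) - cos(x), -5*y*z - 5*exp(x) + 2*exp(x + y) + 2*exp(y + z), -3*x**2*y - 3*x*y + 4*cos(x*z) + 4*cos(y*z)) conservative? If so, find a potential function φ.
No, ∇×F = (-3*x**2 - 3*x + 5*y - 4*z*sin(y*z) - 2*exp(y + z), -5*x**2 + 6*x*y + 4*x*exp(x*z) + 3*y + 4*z*sin(x*z), (7*exp(y) - 5)*exp(x)) ≠ 0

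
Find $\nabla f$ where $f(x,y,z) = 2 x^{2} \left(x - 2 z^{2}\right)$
(2*x*(3*x - 4*z**2), 0, -8*x**2*z)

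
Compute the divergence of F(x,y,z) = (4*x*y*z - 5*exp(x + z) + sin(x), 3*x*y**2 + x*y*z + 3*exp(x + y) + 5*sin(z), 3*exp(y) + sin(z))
6*x*y + x*z + 4*y*z + 3*exp(x + y) - 5*exp(x + z) + cos(x) + cos(z)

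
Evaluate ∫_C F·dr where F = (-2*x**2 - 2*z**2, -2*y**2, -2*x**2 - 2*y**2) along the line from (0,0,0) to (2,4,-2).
-80/3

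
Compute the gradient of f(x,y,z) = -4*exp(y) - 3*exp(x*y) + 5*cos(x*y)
(-y*(3*exp(x*y) + 5*sin(x*y)), -3*x*exp(x*y) - 5*x*sin(x*y) - 4*exp(y), 0)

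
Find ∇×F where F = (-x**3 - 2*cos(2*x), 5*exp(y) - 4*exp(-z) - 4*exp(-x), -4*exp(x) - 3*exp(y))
(-3*exp(y) - 4*exp(-z), 4*exp(x), 4*exp(-x))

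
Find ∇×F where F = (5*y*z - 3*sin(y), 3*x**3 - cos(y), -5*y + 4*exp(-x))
(-5, 5*y + 4*exp(-x), 9*x**2 - 5*z + 3*cos(y))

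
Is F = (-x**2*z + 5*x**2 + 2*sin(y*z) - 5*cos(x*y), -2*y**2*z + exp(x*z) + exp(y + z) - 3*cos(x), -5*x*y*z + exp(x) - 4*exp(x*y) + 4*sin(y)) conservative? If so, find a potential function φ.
No, ∇×F = (-5*x*z - 4*x*exp(x*y) - x*exp(x*z) + 2*y**2 - exp(y + z) + 4*cos(y), -x**2 + 5*y*z + 4*y*exp(x*y) + 2*y*cos(y*z) - exp(x), -5*x*sin(x*y) + z*exp(x*z) - 2*z*cos(y*z) + 3*sin(x)) ≠ 0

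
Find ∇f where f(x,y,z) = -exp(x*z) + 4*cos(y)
(-z*exp(x*z), -4*sin(y), -x*exp(x*z))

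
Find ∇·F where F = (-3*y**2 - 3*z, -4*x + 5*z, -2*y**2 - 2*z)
-2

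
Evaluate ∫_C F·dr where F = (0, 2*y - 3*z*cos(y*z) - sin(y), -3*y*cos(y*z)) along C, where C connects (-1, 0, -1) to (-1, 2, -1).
cos(2) + 3*sin(2) + 3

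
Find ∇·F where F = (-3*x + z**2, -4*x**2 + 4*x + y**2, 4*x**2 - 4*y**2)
2*y - 3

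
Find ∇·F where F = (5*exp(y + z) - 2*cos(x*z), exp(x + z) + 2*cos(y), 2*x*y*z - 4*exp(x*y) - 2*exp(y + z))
2*x*y + 2*z*sin(x*z) - 2*exp(y + z) - 2*sin(y)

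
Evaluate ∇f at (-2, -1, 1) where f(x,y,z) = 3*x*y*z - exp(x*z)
(-3 - exp(-2), -6, 2*exp(-2) + 6)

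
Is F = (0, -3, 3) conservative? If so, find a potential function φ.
Yes, F is conservative. φ = -3*y + 3*z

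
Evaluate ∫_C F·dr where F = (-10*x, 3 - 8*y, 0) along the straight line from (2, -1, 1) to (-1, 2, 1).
12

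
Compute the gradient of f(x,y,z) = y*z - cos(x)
(sin(x), z, y)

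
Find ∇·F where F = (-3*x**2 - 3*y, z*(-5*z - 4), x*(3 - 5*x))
-6*x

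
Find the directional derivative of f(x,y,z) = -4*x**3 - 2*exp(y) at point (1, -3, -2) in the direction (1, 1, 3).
2*sqrt(11)*(-6*exp(3) - 1)*exp(-3)/11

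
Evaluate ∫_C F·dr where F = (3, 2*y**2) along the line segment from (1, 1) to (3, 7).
234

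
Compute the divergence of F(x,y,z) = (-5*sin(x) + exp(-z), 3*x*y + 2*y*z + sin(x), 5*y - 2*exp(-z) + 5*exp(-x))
3*x + 2*z - 5*cos(x) + 2*exp(-z)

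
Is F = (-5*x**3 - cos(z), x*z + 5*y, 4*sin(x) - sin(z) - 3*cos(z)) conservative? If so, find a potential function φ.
No, ∇×F = (-x, sin(z) - 4*cos(x), z) ≠ 0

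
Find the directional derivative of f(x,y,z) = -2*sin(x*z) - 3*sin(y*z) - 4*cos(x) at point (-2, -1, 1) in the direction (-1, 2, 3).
sqrt(14)*(14*cos(2) + 3*cos(1) + 4*sin(2))/14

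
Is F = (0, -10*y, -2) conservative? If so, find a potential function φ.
Yes, F is conservative. φ = -5*y**2 - 2*z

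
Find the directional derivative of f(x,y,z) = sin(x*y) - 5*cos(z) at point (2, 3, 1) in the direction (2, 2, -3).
5*sqrt(17)*(-3*sin(1) + 2*cos(6))/17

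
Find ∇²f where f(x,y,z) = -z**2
-2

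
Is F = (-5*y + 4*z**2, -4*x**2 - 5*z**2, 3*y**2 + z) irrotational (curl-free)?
No, ∇×F = (6*y + 10*z, 8*z, 5 - 8*x)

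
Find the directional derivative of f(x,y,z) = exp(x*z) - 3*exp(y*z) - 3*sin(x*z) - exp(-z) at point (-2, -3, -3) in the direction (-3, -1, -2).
sqrt(14)*(-27*exp(9) - 2*exp(3) - 39*cos(6) + 13*exp(6))/14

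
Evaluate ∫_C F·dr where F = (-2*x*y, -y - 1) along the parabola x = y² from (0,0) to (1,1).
-23/10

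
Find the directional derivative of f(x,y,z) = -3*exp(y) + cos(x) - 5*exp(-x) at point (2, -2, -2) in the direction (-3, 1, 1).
3*sqrt(11)*(-6 + exp(2)*sin(2))*exp(-2)/11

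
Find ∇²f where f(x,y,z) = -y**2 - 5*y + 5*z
-2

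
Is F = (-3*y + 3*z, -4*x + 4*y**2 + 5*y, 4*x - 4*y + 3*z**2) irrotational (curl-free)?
No, ∇×F = (-4, -1, -1)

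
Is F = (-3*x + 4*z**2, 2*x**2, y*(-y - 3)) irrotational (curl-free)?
No, ∇×F = (-2*y - 3, 8*z, 4*x)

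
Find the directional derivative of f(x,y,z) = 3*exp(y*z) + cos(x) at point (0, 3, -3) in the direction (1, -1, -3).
-18*sqrt(11)*exp(-9)/11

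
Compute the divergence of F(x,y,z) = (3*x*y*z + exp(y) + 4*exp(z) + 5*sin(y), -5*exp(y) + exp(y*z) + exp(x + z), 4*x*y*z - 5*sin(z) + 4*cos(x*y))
4*x*y + 3*y*z + z*exp(y*z) - 5*exp(y) - 5*cos(z)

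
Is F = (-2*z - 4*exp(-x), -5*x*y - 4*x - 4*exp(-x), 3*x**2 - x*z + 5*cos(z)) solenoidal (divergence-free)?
No, ∇·F = -6*x - 5*sin(z) + 4*exp(-x)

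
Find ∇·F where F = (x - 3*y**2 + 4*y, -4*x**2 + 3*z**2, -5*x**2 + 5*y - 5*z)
-4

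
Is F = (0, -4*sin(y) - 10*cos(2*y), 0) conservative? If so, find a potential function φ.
Yes, F is conservative. φ = -5*sin(2*y) + 4*cos(y)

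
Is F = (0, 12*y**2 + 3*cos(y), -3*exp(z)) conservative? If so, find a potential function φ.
Yes, F is conservative. φ = 4*y**3 - 3*exp(z) + 3*sin(y)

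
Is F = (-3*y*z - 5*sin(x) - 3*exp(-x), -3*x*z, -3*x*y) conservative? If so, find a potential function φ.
Yes, F is conservative. φ = -3*x*y*z + 5*cos(x) + 3*exp(-x)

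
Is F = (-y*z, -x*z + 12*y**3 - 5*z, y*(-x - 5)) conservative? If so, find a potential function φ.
Yes, F is conservative. φ = y*(-x*z + 3*y**3 - 5*z)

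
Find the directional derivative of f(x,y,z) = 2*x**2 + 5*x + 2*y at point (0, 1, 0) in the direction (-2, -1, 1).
-2*sqrt(6)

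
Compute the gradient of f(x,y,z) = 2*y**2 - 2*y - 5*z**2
(0, 4*y - 2, -10*z)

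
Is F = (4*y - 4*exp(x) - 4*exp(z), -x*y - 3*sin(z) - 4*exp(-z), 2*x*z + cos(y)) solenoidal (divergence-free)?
No, ∇·F = x - 4*exp(x)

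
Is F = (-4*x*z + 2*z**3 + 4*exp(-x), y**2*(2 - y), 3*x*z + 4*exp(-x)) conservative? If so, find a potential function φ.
No, ∇×F = (0, -4*x + 6*z**2 - 3*z + 4*exp(-x), 0) ≠ 0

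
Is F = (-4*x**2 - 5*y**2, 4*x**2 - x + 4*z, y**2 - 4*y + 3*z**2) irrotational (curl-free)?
No, ∇×F = (2*y - 8, 0, 8*x + 10*y - 1)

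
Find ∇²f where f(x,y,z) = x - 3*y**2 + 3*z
-6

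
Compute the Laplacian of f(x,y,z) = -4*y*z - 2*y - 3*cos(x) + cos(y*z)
-y**2*cos(y*z) - z**2*cos(y*z) + 3*cos(x)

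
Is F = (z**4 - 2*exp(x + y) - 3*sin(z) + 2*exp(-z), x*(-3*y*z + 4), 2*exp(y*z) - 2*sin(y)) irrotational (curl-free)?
No, ∇×F = (3*x*y + 2*z*exp(y*z) - 2*cos(y), 4*z**3 - 3*cos(z) - 2*exp(-z), -3*y*z + 2*exp(x + y) + 4)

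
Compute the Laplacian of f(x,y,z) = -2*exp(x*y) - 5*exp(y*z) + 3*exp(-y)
-2*x**2*exp(x*y) - 2*y**2*exp(x*y) - 5*y**2*exp(y*z) - 5*z**2*exp(y*z) + 3*exp(-y)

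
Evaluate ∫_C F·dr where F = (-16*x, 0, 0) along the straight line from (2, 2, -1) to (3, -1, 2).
-40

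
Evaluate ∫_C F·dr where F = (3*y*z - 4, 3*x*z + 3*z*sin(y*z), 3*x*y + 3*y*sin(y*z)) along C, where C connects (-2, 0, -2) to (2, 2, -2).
-37 - 3*cos(4)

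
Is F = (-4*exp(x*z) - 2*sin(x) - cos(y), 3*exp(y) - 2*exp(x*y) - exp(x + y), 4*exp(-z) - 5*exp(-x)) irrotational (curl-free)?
No, ∇×F = (0, -4*x*exp(x*z) - 5*exp(-x), -2*y*exp(x*y) - exp(x + y) - sin(y))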